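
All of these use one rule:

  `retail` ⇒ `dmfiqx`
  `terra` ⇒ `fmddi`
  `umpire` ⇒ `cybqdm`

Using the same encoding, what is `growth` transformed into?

sdwift

The shift depends on letter class: consonant r→d is +12, but vowel e→m is +8. Vowels shift forward by 8 and consonants shift forward by 12.
Applying it to growth: g(cons)+12=s, r(cons)+12=d, o(vowel)+8=w, w(cons)+12=i, t(cons)+12=f, h(cons)+12=t.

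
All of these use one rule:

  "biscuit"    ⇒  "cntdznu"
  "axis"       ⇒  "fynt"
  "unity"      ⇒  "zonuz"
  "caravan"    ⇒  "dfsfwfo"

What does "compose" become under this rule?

Two shifts are in play — +5 for a/e/i/o/u, +1 for every other letter.
On compose: c(cons)+1=d, o(vowel)+5=t, m(cons)+1=n, p(cons)+1=q, o(vowel)+5=t, s(cons)+1=t, e(vowel)+5=j.

dtnqttj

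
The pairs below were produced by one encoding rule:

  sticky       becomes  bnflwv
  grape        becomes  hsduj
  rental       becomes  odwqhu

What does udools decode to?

The output letters match the input read backwards, each shifted +3: sticky reversed is ykcits. Two steps: reverse the string, then apply a Caesar shift of +3.
Undoing it on udools: shift back: u−3=r, d−3=a, o−3=l, o−3=l, l−3=i, s−3=p → rallip; then reverse → pillar.

pillar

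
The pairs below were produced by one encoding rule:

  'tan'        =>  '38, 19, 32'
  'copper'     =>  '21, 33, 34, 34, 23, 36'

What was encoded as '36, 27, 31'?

rim

t is letter #20 and maps to 38: an offset of 18. Letters become their 1-based position plus 18 (so a→19, b→20, …).
Decoding 36, 27, 31: 36→(36−18)÷1=18=r, 27→(27−18)÷1=9=i, 31→(31−18)÷1=13=m.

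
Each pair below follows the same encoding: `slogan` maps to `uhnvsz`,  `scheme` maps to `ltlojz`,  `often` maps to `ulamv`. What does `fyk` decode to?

dry

Read the word backwards and shift each letter +7.
Decoding fyk: shift back: f−7=y, y−7=r, k−7=d → yrd; then reverse → dry.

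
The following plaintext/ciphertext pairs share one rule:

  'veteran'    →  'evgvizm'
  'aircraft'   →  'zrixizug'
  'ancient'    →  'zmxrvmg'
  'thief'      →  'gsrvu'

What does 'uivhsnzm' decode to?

Treating letters as 0–25, the rule is x ↦ 25x + 25 (mod 26).
Undoing it on uivhsnzm: u(20)→25·(20−25)≡5=f; i(8)→25·(8−25)≡17=r; v(21)→25·(21−25)≡4=e; h(7)→25·(7−25)≡18=s; s(18)→25·(18−25)≡7=h; n(13)→25·(13−25)≡12=m; z(25)→25·(25−25)≡0=a; m(12)→25·(12−25)≡13=n (all mod 26).

freshman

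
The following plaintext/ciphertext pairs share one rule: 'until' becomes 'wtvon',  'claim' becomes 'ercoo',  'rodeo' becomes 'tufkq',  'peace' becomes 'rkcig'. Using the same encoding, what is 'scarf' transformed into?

uicxh

Shifts by position in until: pos 0: u→w (+2), pos 1: n→t (+6), pos 2: t→v (+2), pos 3: i→o (+6) — repeating every 2. The shifts repeat in a cycle of length 2: positions 0,1,… shift by +2, +6, then the pattern repeats.
Applying it to scarf: s+2=u, c+6=i, a+2=c, r+6=x, f+2=h.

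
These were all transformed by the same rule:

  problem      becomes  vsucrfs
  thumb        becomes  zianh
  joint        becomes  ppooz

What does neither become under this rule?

Shifts by position in problem: pos 0: p→v (+6), pos 1: r→s (+1), pos 2: o→u (+6), pos 3: b→c (+1) — repeating every 2. A repeating key of period 2 is used — shifts +6, +1 over and over.
Applying it to neither: n+6=t, e+1=f, i+6=o, t+1=u, h+6=n, e+1=f, r+6=x.

tfounfx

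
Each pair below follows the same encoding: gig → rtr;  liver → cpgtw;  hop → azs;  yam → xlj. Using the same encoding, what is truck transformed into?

The output letters match the input read backwards, each shifted +11: gig reversed is gig. The word is reversed, then every letter is shifted forward by 11.
For truck: reverse → kcurt; then shift: k+11=v, c+11=n, u+11=f, r+11=c, t+11=e.

vnfce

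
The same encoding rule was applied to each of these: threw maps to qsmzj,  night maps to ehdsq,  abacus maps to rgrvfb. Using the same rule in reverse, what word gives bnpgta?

symbol

t(19)→q(16) and h(7)→s(18) fit y≡15x+17 (mod 26); the inverse of 15 mod 26 is 7. Treating letters as 0–25, the rule is x ↦ 15x + 17 (mod 26).
Reversing it on bnpgta: b(1)→7·(1−17)≡18=s; n(13)→7·(13−17)≡24=y; p(15)→7·(15−17)≡12=m; g(6)→7·(6−17)≡1=b; t(19)→7·(19−17)≡14=o; a(0)→7·(0−17)≡11=l (all mod 26).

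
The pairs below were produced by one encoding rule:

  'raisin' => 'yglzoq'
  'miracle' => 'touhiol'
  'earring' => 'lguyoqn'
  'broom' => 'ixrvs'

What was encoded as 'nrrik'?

A repeating key of period 3 is used — shifts +7, +6, +3 over and over.
Undoing it on nrrik: n−7=g, r−6=l, r−3=o, i−7=b, k−6=e.

globe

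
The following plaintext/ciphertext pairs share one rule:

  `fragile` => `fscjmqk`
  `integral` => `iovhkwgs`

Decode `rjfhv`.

rider

In fragile: f→f is +0, r→s is +1, a→c is +2, g→j is +3 — the shift increases by 1 each position. Letter i (0-indexed) is shifted by i+0, so successive shifts are 0, 1, 2, ….
Undoing it on rjfhv: r−0=r, j−1=i, f−2=d, h−3=e, v−4=r.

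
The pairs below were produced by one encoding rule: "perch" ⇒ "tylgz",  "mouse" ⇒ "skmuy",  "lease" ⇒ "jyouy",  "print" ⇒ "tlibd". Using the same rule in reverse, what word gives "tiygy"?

p(15)→t(19) and e(4)→y(24) fit y≡9x+14 (mod 26); the inverse of 9 mod 26 is 3. This is an affine cipher: with a=0,…,z=25, each position x becomes (9x+14) mod 26.
Reversing it on tiygy: t(19)→3·(19−14)≡15=p; i(8)→3·(8−14)≡8=i; y(24)→3·(24−14)≡4=e; g(6)→3·(6−14)≡2=c; y(24)→3·(24−14)≡4=e (all mod 26).

piece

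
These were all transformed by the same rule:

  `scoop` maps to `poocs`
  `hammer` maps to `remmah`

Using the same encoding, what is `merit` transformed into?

tirem

The output letters match the input read backwards: scoop reversed is poocs. The word is simply reversed.
For merit: reverse → tirem.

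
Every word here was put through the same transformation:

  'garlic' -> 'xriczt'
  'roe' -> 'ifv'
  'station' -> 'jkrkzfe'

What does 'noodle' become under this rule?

effucv

This is a Caesar cipher with shift 17.
On noodle: n+17=e, o+17=f, o+17=f, d+17=u, l+17=c, e+17=v.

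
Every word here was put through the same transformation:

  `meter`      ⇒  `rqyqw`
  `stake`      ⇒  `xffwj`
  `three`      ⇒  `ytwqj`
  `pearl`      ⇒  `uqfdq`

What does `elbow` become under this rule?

jxgab

Shifts by position in meter: pos 0: m→r (+5), pos 1: e→q (+12), pos 2: t→y (+5), pos 3: e→q (+12) — repeating every 2. A repeating key of period 2 is used — shifts +5, +12 over and over.
For elbow: e+5=j, l+12=x, b+5=g, o+12=a, w+5=b.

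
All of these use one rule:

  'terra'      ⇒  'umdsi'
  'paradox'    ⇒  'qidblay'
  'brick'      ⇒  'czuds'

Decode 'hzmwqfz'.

Shifts by position in terra: pos 0: t→u (+1), pos 1: e→m (+8), pos 2: r→d (+12), pos 3: r→s (+1), pos 4: a→i (+8) — repeating every 3. A repeating key of period 3 is used — shifts +1, +8, +12 over and over.
Reversing it on hzmwqfz: h−1=g, z−8=r, m−12=a, w−1=v, q−8=i, f−12=t, z−1=y.

gravity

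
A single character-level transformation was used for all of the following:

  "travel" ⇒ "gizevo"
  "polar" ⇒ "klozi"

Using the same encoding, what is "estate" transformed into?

Letters are reflected about the middle of the alphabet (position → 25−position): Atbash.
On estate: e↔v, s↔h, t↔g, a↔z, t↔g, e↔v.

vhgzgv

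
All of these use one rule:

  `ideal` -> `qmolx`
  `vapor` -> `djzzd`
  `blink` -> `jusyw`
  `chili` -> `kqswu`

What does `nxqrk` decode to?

In ideal: i→q is +8, d→m is +9, e→o is +10, a→l is +11 — the shift increases by 1 each position. Letter i (0-indexed) is shifted by i+8, so successive shifts are 8, 9, 10, ….
Decoding nxqrk: n−8=f, x−9=o, q−10=g, r−11=g, k−12=y.

foggy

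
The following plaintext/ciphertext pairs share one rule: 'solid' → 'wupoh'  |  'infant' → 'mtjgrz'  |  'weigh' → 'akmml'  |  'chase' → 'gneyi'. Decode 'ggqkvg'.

camera

Shifts by position in solid: pos 0: s→w (+4), pos 1: o→u (+6), pos 2: l→p (+4), pos 3: i→o (+6) — repeating every 2. The shifts repeat in a cycle of length 2: positions 0,1,… shift by +4, +6, then the pattern repeats.
Decoding ggqkvg: g−4=c, g−6=a, q−4=m, k−6=e, v−4=r, g−6=a.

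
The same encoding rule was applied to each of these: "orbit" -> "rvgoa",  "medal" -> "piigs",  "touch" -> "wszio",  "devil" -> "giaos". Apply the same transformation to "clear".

fpjgy

In orbit: o→r is +3, r→v is +4, b→g is +5, i→o is +6 — the shift increases by 1 each position. The shift increases by 1 at each position, starting from +3: 3, 4, 5, ….
For clear: c+3=f, l+4=p, e+5=j, a+6=g, r+7=y.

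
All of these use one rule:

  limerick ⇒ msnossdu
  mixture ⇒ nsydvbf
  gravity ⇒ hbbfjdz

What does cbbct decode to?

brass

Shifts by position in limerick: pos 0: l→m (+1), pos 1: i→s (+10), pos 2: m→n (+1), pos 3: e→o (+10) — repeating every 2. A repeating key of period 2 is used — shifts +1, +10 over and over.
Undoing it on cbbct: c−1=b, b−10=r, b−1=a, c−10=s, t−1=s.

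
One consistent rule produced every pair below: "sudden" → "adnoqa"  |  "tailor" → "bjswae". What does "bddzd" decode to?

tutor

Each letter shifts forward by (position + 8), i.e. 8, 9, 10, … — the shift grows by one for each successive letter.
Reversing it on bddzd: b−8=t, d−9=u, d−10=t, z−11=o, d−12=r.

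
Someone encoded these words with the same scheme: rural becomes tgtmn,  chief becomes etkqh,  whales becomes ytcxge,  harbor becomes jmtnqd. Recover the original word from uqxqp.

seven

A repeating key of period 2 is used — shifts +2, +12 over and over.
Reversing it on uqxqp: u−2=s, q−12=e, x−2=v, q−12=e, p−2=n.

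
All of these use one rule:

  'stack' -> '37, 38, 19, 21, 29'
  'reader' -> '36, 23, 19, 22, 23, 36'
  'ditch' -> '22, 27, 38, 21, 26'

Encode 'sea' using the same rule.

Each letter is replaced by its alphabet position (a=1..z=26) + 18.
On sea: s=19→37, e=5→23, a=1→19.

37, 23, 19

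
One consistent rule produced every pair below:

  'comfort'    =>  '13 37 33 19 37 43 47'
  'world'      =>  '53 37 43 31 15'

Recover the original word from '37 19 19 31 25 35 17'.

With a=1..z=26, the number is 2·pos + 7.
Reversing it on 37 19 19 31 25 35 17: 37→(37−7)÷2=15=o, 19→(19−7)÷2=6=f, 19→(19−7)÷2=6=f, 31→(31−7)÷2=12=l, 25→(25−7)÷2=9=i, 35→(35−7)÷2=14=n, 17→(17−7)÷2=5=e.

offline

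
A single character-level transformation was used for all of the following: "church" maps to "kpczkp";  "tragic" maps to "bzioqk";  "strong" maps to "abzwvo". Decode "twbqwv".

Every letter moves 8 places later in the alphabet, wrapping around z→a.
Undoing it on twbqwv: t−8=l, w−8=o, b−8=t, q−8=i, w−8=o, v−8=n.

lotion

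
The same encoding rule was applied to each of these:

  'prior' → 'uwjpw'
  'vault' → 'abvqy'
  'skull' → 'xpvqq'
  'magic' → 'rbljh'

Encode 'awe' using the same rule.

Vowels shift forward by 1 and consonants shift forward by 5.
Applying it to awe: a(vowel)+1=b, w(cons)+5=b, e(vowel)+1=f.

bbf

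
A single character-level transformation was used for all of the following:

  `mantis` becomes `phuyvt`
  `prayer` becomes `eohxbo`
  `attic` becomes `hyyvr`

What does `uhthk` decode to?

nasal

Each letter's alphabet position (a=0..z=25) is mapped through 5·x+7 mod 26 — an affine cipher.
Undoing it on uhthk: u(20)→21·(20−7)≡13=n; h(7)→21·(7−7)≡0=a; t(19)→21·(19−7)≡18=s; h(7)→21·(7−7)≡0=a; k(10)→21·(10−7)≡11=l (all mod 26).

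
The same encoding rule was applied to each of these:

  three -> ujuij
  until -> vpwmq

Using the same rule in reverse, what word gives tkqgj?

In three: t→u is +1, h→j is +2, r→u is +3, e→i is +4 — the shift increases by 1 each position. The shift increases by 1 at each position, starting from +1: 1, 2, 3, ….
Reversing it on tkqgj: t−1=s, k−2=i, q−3=n, g−4=c, j−5=e.

since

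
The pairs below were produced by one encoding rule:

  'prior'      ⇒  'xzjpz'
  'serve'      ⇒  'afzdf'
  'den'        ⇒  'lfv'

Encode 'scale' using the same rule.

akbtf

The shift depends on letter class: consonant p→x is +8, but vowel i→j is +1. The rule splits by letter class: vowels +1, consonants +8.
On scale: s(cons)+8=a, c(cons)+8=k, a(vowel)+1=b, l(cons)+8=t, e(vowel)+1=f.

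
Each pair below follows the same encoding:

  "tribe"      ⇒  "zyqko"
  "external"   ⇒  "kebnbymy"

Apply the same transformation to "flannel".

In tribe: t→z is +6, r→y is +7, i→q is +8, b→k is +9 — the shift increases by 1 each position. Each letter shifts forward by (position + 6), i.e. 6, 7, 8, … — the shift grows by one for each successive letter.
For flannel: f+6=l, l+7=s, a+8=i, n+9=w, n+10=x, e+11=p, l+12=x.

lsiwxpx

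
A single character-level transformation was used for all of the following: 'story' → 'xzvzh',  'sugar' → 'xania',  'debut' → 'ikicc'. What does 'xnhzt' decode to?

Letter i (0-indexed) is shifted by i+5, so successive shifts are 5, 6, 7, ….
Reversing it on xnhzt: x−5=s, n−6=h, h−7=a, z−8=r, t−9=k.

shark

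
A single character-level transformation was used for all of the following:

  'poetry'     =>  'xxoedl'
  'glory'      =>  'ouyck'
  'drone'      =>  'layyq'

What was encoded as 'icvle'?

In poetry: p→x is +8, o→x is +9, e→o is +10, t→e is +11 — the shift increases by 1 each position. Letter i (0-indexed) is shifted by i+8, so successive shifts are 8, 9, 10, ….
Reversing it on icvle: i−8=a, c−9=t, v−10=l, l−11=a, e−12=s.

atlas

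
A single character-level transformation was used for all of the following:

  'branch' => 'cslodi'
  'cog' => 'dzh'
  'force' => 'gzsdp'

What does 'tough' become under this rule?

uzfhi

Vowels shift forward by 11 and consonants shift forward by 1.
For tough: t(cons)+1=u, o(vowel)+11=z, u(vowel)+11=f, g(cons)+1=h, h(cons)+1=i.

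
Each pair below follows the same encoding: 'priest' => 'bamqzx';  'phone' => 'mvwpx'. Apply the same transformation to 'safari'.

qzinia

The output letters match the input read backwards, each shifted +8: priest reversed is tseirp. Two steps: reverse the string, then apply a Caesar shift of +8.
On safari: reverse → irafas; then shift: i+8=q, r+8=z, a+8=i, f+8=n, a+8=i, s+8=a.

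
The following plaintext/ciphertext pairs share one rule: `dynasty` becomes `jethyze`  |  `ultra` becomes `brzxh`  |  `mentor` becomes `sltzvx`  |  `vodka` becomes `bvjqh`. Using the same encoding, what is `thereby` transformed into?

znlxlhe

The shift depends on letter class: consonant d→j is +6, but vowel a→h is +7. Two shifts are in play — +7 for a/e/i/o/u, +6 for every other letter.
For thereby: t(cons)+6=z, h(cons)+6=n, e(vowel)+7=l, r(cons)+6=x, e(vowel)+7=l, b(cons)+6=h, y(cons)+6=e.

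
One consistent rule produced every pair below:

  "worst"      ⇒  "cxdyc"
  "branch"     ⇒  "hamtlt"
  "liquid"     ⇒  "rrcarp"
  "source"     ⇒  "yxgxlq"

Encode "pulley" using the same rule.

Shifts by position in worst: pos 0: w→c (+6), pos 1: o→x (+9), pos 2: r→d (+12), pos 3: s→y (+6), pos 4: t→c (+9) — repeating every 3. The shifts repeat in a cycle of length 3: positions 0,1,… shift by +6, +9, +12, then the pattern repeats.
Applying it to pulley: p+6=v, u+9=d, l+12=x, l+6=r, e+9=n, y+12=k.

vdxrnk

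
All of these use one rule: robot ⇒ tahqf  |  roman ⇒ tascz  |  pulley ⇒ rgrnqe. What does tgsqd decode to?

Shifts by position in robot: pos 0: r→t (+2), pos 1: o→a (+12), pos 2: b→h (+6), pos 3: o→q (+2), pos 4: t→f (+12) — repeating every 3. A repeating key of period 3 is used — shifts +2, +12, +6 over and over.
Reversing it on tgsqd: t−2=r, g−12=u, s−6=m, q−2=o, d−12=r.

rumor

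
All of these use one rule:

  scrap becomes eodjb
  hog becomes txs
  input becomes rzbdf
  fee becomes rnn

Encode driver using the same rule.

pdrhnd

Two shifts are in play — +9 for a/e/i/o/u, +12 for every other letter.
For driver: d(cons)+12=p, r(cons)+12=d, i(vowel)+9=r, v(cons)+12=h, e(vowel)+9=n, r(cons)+12=d.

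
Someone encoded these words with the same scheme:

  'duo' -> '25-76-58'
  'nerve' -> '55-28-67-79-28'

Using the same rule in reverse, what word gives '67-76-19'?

rub

Each letter becomes 3×(its alphabet position, a=1..z=26) + 13.
Reversing it on 67-76-19: 67→(67−13)÷3=18=r, 76→(76−13)÷3=21=u, 19→(19−13)÷3=2=b.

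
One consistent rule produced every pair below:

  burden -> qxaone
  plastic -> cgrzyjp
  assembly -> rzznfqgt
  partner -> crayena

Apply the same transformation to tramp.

b(1)→q(16) and u(20)→x(23) fit y≡25x+17 (mod 26); the inverse of 25 mod 26 is 25. This is an affine cipher: with a=0,…,z=25, each position x becomes (25x+17) mod 26.
Applying it to tramp: t(19)→25·19+17≡24=y; r(17)→25·17+17≡0=a; a(0)→25·0+17≡17=r; m(12)→25·12+17≡5=f; p(15)→25·15+17≡2=c (all mod 26).

yarfc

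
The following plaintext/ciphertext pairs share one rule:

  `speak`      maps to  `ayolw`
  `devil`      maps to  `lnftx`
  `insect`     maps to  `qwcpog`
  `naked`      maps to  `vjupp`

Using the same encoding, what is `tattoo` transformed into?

bjdeab

Each letter shifts forward by (position + 8), i.e. 8, 9, 10, … — the shift grows by one for each successive letter.
For tattoo: t+8=b, a+9=j, t+10=d, t+11=e, o+12=a, o+13=b.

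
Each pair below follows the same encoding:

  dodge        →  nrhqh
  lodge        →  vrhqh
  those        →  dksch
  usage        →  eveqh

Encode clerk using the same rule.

The shifts repeat in a cycle of length 3: positions 0,1,… shift by +10, +3, +4, then the pattern repeats.
On clerk: c+10=m, l+3=o, e+4=i, r+10=b, k+3=n.

moibn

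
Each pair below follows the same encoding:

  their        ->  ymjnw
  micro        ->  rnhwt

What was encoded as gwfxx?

brass

Every letter moves 5 places later in the alphabet, wrapping around z→a.
Undoing it on gwfxx: g−5=b, w−5=r, f−5=a, x−5=s, x−5=s.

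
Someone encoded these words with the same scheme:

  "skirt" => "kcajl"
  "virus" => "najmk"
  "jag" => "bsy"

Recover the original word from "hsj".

par

It's a constant shift of +18 (ROT18).
Decoding hsj: h−18=p, s−18=a, j−18=r.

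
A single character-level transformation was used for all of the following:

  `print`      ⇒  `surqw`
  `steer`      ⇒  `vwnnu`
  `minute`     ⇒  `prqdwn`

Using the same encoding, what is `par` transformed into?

The shift depends on letter class: consonant p→s is +3, but vowel i→r is +9. Vowels shift forward by 9 and consonants shift forward by 3.
Applying it to par: p(cons)+3=s, a(vowel)+9=j, r(cons)+3=u.

sju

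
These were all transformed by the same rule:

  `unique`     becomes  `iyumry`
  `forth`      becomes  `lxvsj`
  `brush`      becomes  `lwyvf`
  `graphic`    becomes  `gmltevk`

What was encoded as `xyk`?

The word is reversed, then every letter is shifted forward by 4.
Undoing it on xyk: shift back: x−4=t, y−4=u, k−4=g → tug; then reverse → gut.

gut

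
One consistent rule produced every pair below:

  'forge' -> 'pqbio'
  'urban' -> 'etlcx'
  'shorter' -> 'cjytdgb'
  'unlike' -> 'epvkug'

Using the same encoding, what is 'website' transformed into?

gglusvo

It's a Vigenère-style cipher with numeric key [10,2]: position i shifts by key[i mod 2].
On website: w+10=g, e+2=g, b+10=l, s+2=u, i+10=s, t+2=v, e+10=o.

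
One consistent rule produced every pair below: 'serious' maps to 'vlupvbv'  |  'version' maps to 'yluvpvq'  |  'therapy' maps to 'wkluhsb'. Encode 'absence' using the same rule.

hevlqfl

The shift depends on letter class: consonant s→v is +3, but vowel e→l is +7. Two shifts are in play — +7 for a/e/i/o/u, +3 for every other letter.
On absence: a(vowel)+7=h, b(cons)+3=e, s(cons)+3=v, e(vowel)+7=l, n(cons)+3=q, c(cons)+3=f, e(vowel)+7=l.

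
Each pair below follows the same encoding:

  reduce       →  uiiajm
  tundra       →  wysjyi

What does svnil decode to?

price

In reduce: r→u is +3, e→i is +4, d→i is +5, u→a is +6 — the shift increases by 1 each position. Each letter shifts forward by (position + 3), i.e. 3, 4, 5, … — the shift grows by one for each successive letter.
Decoding svnil: s−3=p, v−4=r, n−5=i, i−6=c, l−7=e.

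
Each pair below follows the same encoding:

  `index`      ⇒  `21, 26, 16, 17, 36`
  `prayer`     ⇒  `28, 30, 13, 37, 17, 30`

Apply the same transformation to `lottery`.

i is letter #9 and maps to 21: an offset of 12. Each letter is replaced by its alphabet position (a=1..z=26) + 12.
For lottery: l=12→24, o=15→27, t=20→32, t=20→32, e=5→17, r=18→30, y=25→37.

24, 27, 32, 32, 17, 30, 37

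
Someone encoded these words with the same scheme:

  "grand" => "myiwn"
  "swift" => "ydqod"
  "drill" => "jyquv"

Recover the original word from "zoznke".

The shift increases by 1 at each position, starting from +6: 6, 7, 8, ….
Decoding zoznke: z−6=t, o−7=h, z−8=r, n−9=e, k−10=a, e−11=t.

threat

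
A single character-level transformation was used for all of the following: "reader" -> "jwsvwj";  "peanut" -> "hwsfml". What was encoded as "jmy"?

rug

Every letter moves 18 places later in the alphabet, wrapping around z→a.
Decoding jmy: j−18=r, m−18=u, y−18=g.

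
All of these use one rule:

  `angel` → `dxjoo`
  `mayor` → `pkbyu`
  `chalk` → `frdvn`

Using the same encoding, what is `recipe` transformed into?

uofsso

Shifts by position in angel: pos 0: a→d (+3), pos 1: n→x (+10), pos 2: g→j (+3), pos 3: e→o (+10) — repeating every 2. It's a Vigenère-style cipher with numeric key [3,10]: position i shifts by key[i mod 2].
Applying it to recipe: r+3=u, e+10=o, c+3=f, i+10=s, p+3=s, e+10=o.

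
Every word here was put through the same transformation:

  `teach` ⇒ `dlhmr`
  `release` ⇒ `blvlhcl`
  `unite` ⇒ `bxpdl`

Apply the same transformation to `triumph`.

dbpbwzr

The shift depends on letter class: consonant t→d is +10, but vowel e→l is +7. Two shifts are in play — +7 for a/e/i/o/u, +10 for every other letter.
Applying it to triumph: t(cons)+10=d, r(cons)+10=b, i(vowel)+7=p, u(vowel)+7=b, m(cons)+10=w, p(cons)+10=z, h(cons)+10=r.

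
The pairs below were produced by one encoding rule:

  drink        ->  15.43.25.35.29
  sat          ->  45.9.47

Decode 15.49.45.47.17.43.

d(#4)→15 and r(#18)→43: differences scale by 2, so n = 2·pos + 7. The formula is n = 2×(alphabet index, a=1) + 7.
Decoding 15.49.45.47.17.43: 15→(15−7)÷2=4=d, 49→(49−7)÷2=21=u, 45→(45−7)÷2=19=s, 47→(47−7)÷2=20=t, 17→(17−7)÷2=5=e, 43→(43−7)÷2=18=r.

duster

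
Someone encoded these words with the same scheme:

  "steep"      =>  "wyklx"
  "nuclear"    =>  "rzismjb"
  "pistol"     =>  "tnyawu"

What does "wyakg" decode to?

In steep: s→w is +4, t→y is +5, e→k is +6, e→l is +7 — the shift increases by 1 each position. Letter i (0-indexed) is shifted by i+4, so successive shifts are 4, 5, 6, ….
Decoding wyakg: w−4=s, y−5=t, a−6=u, k−7=d, g−8=y.

study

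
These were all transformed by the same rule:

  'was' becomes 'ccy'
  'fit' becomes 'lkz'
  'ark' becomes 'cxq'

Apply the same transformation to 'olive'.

qrkbg

The shift depends on letter class: consonant w→c is +6, but vowel a→c is +2. Vowels shift forward by 2 and consonants shift forward by 6.
Applying it to olive: o(vowel)+2=q, l(cons)+6=r, i(vowel)+2=k, v(cons)+6=b, e(vowel)+2=g.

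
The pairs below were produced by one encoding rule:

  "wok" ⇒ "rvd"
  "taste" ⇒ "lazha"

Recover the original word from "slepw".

The word is reversed, then every letter is shifted forward by 7.
Undoing it on slepw: shift back: s−7=l, l−7=e, e−7=x, p−7=i, w−7=p → lexip; then reverse → pixel.

pixel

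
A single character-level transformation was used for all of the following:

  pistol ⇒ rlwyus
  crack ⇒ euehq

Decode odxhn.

In pistol: p→r is +2, i→l is +3, s→w is +4, t→y is +5 — the shift increases by 1 each position. Letter i (0-indexed) is shifted by i+2, so successive shifts are 2, 3, 4, ….
Decoding odxhn: o−2=m, d−3=a, x−4=t, h−5=c, n−6=h.

match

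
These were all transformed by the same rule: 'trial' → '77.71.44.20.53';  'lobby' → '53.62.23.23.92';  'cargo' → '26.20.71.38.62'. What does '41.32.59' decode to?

hen

t(#20)→77 and r(#18)→71: differences scale by 3, so n = 3·pos + 17. With a=1..z=26, the number is 3·pos + 17.
Reversing it on 41.32.59: 41→(41−17)÷3=8=h, 32→(32−17)÷3=5=e, 59→(59−17)÷3=14=n.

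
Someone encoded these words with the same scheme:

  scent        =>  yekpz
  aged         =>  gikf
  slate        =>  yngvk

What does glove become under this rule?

mnuxk

Shifts by position in scent: pos 0: s→y (+6), pos 1: c→e (+2), pos 2: e→k (+6), pos 3: n→p (+2) — repeating every 2. The shifts repeat in a cycle of length 2: positions 0,1,… shift by +6, +2, then the pattern repeats.
On glove: g+6=m, l+2=n, o+6=u, v+2=x, e+6=k.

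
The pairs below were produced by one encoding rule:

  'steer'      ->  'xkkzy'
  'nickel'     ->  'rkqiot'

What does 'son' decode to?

him

The output letters match the input read backwards, each shifted +6: steer reversed is reets. The word is reversed, then every letter is shifted forward by 6.
Decoding son: shift back: s−6=m, o−6=i, n−6=h → mih; then reverse → him.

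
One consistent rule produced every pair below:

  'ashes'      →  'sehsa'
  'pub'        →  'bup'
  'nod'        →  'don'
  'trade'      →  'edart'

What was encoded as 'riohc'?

The output letters match the input read backwards: ashes reversed is sehsa. It's just the letters in reverse order.
Reversing it on riohc: then reverse → choir.

choir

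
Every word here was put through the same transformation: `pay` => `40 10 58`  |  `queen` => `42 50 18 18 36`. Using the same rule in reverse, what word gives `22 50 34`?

gum

With a=1..z=26, the number is 2·pos + 8.
Decoding 22 50 34: 22→(22−8)÷2=7=g, 50→(50−8)÷2=21=u, 34→(34−8)÷2=13=m.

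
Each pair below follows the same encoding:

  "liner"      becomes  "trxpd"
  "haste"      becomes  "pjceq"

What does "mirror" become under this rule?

urbcae

Letter i (0-indexed) is shifted by i+8, so successive shifts are 8, 9, 10, ….
On mirror: m+8=u, i+9=r, r+10=b, r+11=c, o+12=a, r+13=e.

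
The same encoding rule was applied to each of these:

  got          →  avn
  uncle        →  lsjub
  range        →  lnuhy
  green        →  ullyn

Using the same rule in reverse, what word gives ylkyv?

The output letters match the input read backwards, each shifted +7: got reversed is tog. Two steps: reverse the string, then apply a Caesar shift of +7.
Reversing it on ylkyv: shift back: y−7=r, l−7=e, k−7=d, y−7=r, v−7=o → redro; then reverse → order.

order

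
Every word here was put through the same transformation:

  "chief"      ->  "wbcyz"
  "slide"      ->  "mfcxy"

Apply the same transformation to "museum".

Every letter moves 20 places later in the alphabet, wrapping around z→a.
For museum: m+20=g, u+20=o, s+20=m, e+20=y, u+20=o, m+20=g.

gomyog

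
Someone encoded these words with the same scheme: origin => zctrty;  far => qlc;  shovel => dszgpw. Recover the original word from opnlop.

decade

Compare letters: o→z is +11, r→c is +11, i→t is +11 — a constant shift. Each letter is shifted forward by 11 in the alphabet (a Caesar shift of +11).
Decoding opnlop: o−11=d, p−11=e, n−11=c, l−11=a, o−11=d, p−11=e.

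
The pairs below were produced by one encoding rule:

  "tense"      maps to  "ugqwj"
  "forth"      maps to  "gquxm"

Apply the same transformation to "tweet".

In tense: t→u is +1, e→g is +2, n→q is +3, s→w is +4 — the shift increases by 1 each position. Letter i (0-indexed) is shifted by i+1, so successive shifts are 1, 2, 3, ….
Applying it to tweet: t+1=u, w+2=y, e+3=h, e+4=i, t+5=y.

uyhiy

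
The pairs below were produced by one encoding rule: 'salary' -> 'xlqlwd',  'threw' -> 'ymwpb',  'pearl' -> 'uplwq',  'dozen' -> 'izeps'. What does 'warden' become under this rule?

Vowels shift forward by 11 and consonants shift forward by 5.
On warden: w(cons)+5=b, a(vowel)+11=l, r(cons)+5=w, d(cons)+5=i, e(vowel)+11=p, n(cons)+5=s.

blwips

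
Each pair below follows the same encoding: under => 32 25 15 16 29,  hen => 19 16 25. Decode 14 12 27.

u is letter #21 and maps to 32: an offset of 11. Each letter is replaced by its alphabet position (a=1..z=26) + 11.
Decoding 14 12 27: 14→(14−11)÷1=3=c, 12→(12−11)÷1=1=a, 27→(27−11)÷1=16=p.

cap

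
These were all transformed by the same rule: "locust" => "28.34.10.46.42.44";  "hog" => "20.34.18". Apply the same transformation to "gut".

18.46.44

l(#12)→28 and o(#15)→34: differences scale by 2, so n = 2·pos + 4. The formula is n = 2×(alphabet index, a=1) + 4.
Applying it to gut: g=7→18, u=21→46, t=20→44.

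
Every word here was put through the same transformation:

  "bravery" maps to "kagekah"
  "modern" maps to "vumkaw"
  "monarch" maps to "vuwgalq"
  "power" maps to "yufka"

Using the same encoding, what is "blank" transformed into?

kugwt

The shift depends on letter class: consonant b→k is +9, but vowel a→g is +6. The rule splits by letter class: vowels +6, consonants +9.
On blank: b(cons)+9=k, l(cons)+9=u, a(vowel)+6=g, n(cons)+9=w, k(cons)+9=t.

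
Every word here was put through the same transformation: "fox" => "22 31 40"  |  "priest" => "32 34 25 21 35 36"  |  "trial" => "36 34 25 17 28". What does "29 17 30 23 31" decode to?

The number is (letter's place in the alphabet, a=1) + 16.
Decoding 29 17 30 23 31: 29→(29−16)÷1=13=m, 17→(17−16)÷1=1=a, 30→(30−16)÷1=14=n, 23→(23−16)÷1=7=g, 31→(31−16)÷1=15=o.

mango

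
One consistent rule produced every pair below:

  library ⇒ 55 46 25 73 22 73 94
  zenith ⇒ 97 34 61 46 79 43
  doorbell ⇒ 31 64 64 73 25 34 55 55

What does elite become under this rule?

With a=1..z=26, the number is 3·pos + 19.
Applying it to elite: e=5→34, l=12→55, i=9→46, t=20→79, e=5→34.

34 55 46 79 34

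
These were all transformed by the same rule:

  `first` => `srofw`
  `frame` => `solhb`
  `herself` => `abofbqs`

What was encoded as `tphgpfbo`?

composer

f(5)→s(18) and i(8)→r(17) fit y≡17x+11 (mod 26); the inverse of 17 mod 26 is 23. Each letter's alphabet position (a=0..z=25) is mapped through 17·x+11 mod 26 — an affine cipher.
Undoing it on tphgpfbo: t(19)→23·(19−11)≡2=c; p(15)→23·(15−11)≡14=o; h(7)→23·(7−11)≡12=m; g(6)→23·(6−11)≡15=p; p(15)→23·(15−11)≡14=o; f(5)→23·(5−11)≡18=s; b(1)→23·(1−11)≡4=e; o(14)→23·(14−11)≡17=r (all mod 26).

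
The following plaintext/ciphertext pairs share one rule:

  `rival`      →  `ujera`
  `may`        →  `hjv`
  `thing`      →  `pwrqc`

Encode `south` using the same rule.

qcdxb

The output letters match the input read backwards, each shifted +9: rival reversed is lavir. Two steps: reverse the string, then apply a Caesar shift of +9.
On south: reverse → htuos; then shift: h+9=q, t+9=c, u+9=d, o+9=x, s+9=b.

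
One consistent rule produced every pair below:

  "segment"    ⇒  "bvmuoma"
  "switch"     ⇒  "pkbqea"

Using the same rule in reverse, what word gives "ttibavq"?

The output letters match the input read backwards, each shifted +8: segment reversed is tnemges. The word is reversed, then every letter is shifted forward by 8.
Undoing it on ttibavq: shift back: t−8=l, t−8=l, i−8=a, b−8=t, a−8=s, v−8=n, q−8=i → llatsni; then reverse → install.

install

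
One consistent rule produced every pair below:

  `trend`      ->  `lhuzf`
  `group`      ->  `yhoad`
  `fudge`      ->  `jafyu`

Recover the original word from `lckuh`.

t(19)→l(11) and r(17)→h(7) fit y≡15x+12 (mod 26); the inverse of 15 mod 26 is 7. Treating letters as 0–25, the rule is x ↦ 15x + 12 (mod 26).
Undoing it on lckuh: l(11)→7·(11−12)≡19=t; c(2)→7·(2−12)≡8=i; k(10)→7·(10−12)≡12=m; u(20)→7·(20−12)≡4=e; h(7)→7·(7−12)≡17=r (all mod 26).

timer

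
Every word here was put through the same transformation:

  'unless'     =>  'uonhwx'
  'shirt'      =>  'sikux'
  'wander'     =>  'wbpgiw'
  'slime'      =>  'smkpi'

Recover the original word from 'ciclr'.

In unless: u→u is +0, n→o is +1, l→n is +2, e→h is +3 — the shift increases by 1 each position. Each letter shifts forward by its position index (0, 1, 2, …) — the shift grows by one for each successive letter.
Undoing it on ciclr: c−0=c, i−1=h, c−2=a, l−3=i, r−4=n.

chain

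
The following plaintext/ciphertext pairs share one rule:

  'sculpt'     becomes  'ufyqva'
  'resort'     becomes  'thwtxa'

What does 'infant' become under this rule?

kqjfta

In sculpt: s→u is +2, c→f is +3, u→y is +4, l→q is +5 — the shift increases by 1 each position. The shift increases by 1 at each position, starting from +2: 2, 3, 4, ….
Applying it to infant: i+2=k, n+3=q, f+4=j, a+5=f, n+6=t, t+7=a.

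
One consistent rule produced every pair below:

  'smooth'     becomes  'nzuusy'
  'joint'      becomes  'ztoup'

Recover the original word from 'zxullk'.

The output letters match the input read backwards, each shifted +6: smooth reversed is htooms. Two steps: reverse the string, then apply a Caesar shift of +6.
Reversing it on zxullk: shift back: z−6=t, x−6=r, u−6=o, l−6=f, l−6=f, k−6=e → troffe; then reverse → effort.

effort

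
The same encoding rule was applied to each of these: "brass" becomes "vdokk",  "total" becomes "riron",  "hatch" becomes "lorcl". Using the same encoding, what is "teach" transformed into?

rqocl

b(1)→v(21) and r(17)→d(3) fit y≡7x+14 (mod 26); the inverse of 7 mod 26 is 15. This is an affine cipher: with a=0,…,z=25, each position x becomes (7x+14) mod 26.
Applying it to teach: t(19)→7·19+14≡17=r; e(4)→7·4+14≡16=q; a(0)→7·0+14≡14=o; c(2)→7·2+14≡2=c; h(7)→7·7+14≡11=l (all mod 26).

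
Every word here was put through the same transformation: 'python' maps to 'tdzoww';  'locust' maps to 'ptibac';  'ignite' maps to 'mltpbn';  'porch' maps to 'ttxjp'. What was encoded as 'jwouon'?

In python: p→t is +4, y→d is +5, t→z is +6, h→o is +7 — the shift increases by 1 each position. The shift increases by 1 at each position, starting from +4: 4, 5, 6, ….
Decoding jwouon: j−4=f, w−5=r, o−6=i, u−7=n, o−8=g, n−9=e.

fringe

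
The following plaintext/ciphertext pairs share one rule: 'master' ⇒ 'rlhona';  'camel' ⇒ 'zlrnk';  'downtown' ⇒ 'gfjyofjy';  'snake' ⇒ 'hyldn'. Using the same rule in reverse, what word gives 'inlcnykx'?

This is an affine cipher: with a=0,…,z=25, each position x becomes (7x+11) mod 26.
Undoing it on inlcnykx: i(8)→15·(8−11)≡7=h; n(13)→15·(13−11)≡4=e; l(11)→15·(11−11)≡0=a; c(2)→15·(2−11)≡21=v; n(13)→15·(13−11)≡4=e; y(24)→15·(24−11)≡13=n; k(10)→15·(10−11)≡11=l; x(23)→15·(23−11)≡24=y (all mod 26).

heavenly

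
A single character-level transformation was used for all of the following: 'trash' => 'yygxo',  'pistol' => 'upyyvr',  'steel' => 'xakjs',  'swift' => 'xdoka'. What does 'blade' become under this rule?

Shifts by position in trash: pos 0: t→y (+5), pos 1: r→y (+7), pos 2: a→g (+6), pos 3: s→x (+5), pos 4: h→o (+7) — repeating every 3. A repeating key of period 3 is used — shifts +5, +7, +6 over and over.
On blade: b+5=g, l+7=s, a+6=g, d+5=i, e+7=l.

gsgil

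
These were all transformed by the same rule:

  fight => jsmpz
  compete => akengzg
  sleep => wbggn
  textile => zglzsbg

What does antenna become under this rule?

f(5)→j(9) and i(8)→s(18) fit y≡3x+20 (mod 26); the inverse of 3 mod 26 is 9. Each letter's alphabet position (a=0..z=25) is mapped through 3·x+20 mod 26 — an affine cipher.
Applying it to antenna: a(0)→3·0+20≡20=u; n(13)→3·13+20≡7=h; t(19)→3·19+20≡25=z; e(4)→3·4+20≡6=g; n(13)→3·13+20≡7=h; n(13)→3·13+20≡7=h; a(0)→3·0+20≡20=u (all mod 26).

uhzghhu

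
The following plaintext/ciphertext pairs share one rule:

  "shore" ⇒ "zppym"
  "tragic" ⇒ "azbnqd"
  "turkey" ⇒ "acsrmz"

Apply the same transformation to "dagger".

kihnms

Shifts by position in shore: pos 0: s→z (+7), pos 1: h→p (+8), pos 2: o→p (+1), pos 3: r→y (+7), pos 4: e→m (+8) — repeating every 3. It's a Vigenère-style cipher with numeric key [7,8,1]: position i shifts by key[i mod 3].
For dagger: d+7=k, a+8=i, g+1=h, g+7=n, e+8=m, r+1=s.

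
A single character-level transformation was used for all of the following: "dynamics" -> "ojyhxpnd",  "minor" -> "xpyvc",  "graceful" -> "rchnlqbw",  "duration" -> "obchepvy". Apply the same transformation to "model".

xvolw

The shift depends on letter class: consonant d→o is +11, but vowel a→h is +7. The rule splits by letter class: vowels +7, consonants +11.
Applying it to model: m(cons)+11=x, o(vowel)+7=v, d(cons)+11=o, e(vowel)+7=l, l(cons)+11=w.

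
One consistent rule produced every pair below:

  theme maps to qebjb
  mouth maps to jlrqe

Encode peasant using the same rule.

Compare letters: t→q is +23, h→e is +23, e→b is +23 — a constant shift. Each letter is shifted forward by 23 in the alphabet (a Caesar shift of +23).
For peasant: p+23=m, e+23=b, a+23=x, s+23=p, a+23=x, n+23=k, t+23=q.

mbxpxkq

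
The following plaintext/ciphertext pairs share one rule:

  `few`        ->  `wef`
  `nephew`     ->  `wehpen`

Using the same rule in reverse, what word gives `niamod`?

domain

It's just the letters in reverse order.
Reversing it on niamod: then reverse → domain.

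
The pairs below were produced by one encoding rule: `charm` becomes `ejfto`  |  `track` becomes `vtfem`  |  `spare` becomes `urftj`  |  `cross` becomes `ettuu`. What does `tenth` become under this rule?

The shift depends on letter class: consonant c→e is +2, but vowel a→f is +5. Vowels shift forward by 5 and consonants shift forward by 2.
For tenth: t(cons)+2=v, e(vowel)+5=j, n(cons)+2=p, t(cons)+2=v, h(cons)+2=j.

vjpvj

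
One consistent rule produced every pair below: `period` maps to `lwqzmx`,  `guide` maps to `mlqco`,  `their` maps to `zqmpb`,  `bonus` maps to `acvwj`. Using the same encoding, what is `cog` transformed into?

The word is reversed, then every letter is shifted forward by 8.
For cog: reverse → goc; then shift: g+8=o, o+8=w, c+8=k.

owk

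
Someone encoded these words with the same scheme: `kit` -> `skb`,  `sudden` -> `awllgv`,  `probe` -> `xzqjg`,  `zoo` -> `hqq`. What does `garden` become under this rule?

Two shifts are in play — +2 for a/e/i/o/u, +8 for every other letter.
For garden: g(cons)+8=o, a(vowel)+2=c, r(cons)+8=z, d(cons)+8=l, e(vowel)+2=g, n(cons)+8=v.

oczlgv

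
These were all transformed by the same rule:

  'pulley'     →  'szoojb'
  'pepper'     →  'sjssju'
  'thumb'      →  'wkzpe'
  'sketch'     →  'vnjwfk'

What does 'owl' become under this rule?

tzo

The shift depends on letter class: consonant p→s is +3, but vowel u→z is +5. Vowels shift forward by 5 and consonants shift forward by 3.
Applying it to owl: o(vowel)+5=t, w(cons)+3=z, l(cons)+3=o.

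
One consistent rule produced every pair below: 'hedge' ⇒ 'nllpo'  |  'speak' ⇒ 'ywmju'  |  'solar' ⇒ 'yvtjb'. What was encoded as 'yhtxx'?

salon

In hedge: h→n is +6, e→l is +7, d→l is +8, g→p is +9 — the shift increases by 1 each position. The shift increases by 1 at each position, starting from +6: 6, 7, 8, ….
Decoding yhtxx: y−6=s, h−7=a, t−8=l, x−9=o, x−10=n.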